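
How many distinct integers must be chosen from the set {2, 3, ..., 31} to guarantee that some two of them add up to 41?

20

Group the elements by complementary pair {x, 41−x}: {10,31}, {11,30}, {12,29}, …, giving 11 two-element pairs and 8 integers whose partner 41−x falls outside [2,31].
Treating each of those 19 groups as a pigeonhole, one can pick one integer per group — 19 integers — with no two summing to 41.
The 20th integer lands in an occupied pair, forcing a sum of 41.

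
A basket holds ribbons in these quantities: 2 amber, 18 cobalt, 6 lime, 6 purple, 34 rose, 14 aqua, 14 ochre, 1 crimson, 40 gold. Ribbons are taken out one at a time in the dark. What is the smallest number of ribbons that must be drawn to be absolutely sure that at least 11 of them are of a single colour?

By the pigeonhole principle, the 9 colours are the holes; the ribbons drawn are the pigeons.
To avoid 11 of any one colour, the worst case takes at most 10 of each colour, or every ribbon of a colour that has fewer than 10.
That gives 2 + 10 + 6 + 6 + 10 + 10 + 10 + 1 + 10 = 65 ribbons with no colour reaching 11.
The next ribbon forces some colour to 11, so 65 + 1 = 66.

66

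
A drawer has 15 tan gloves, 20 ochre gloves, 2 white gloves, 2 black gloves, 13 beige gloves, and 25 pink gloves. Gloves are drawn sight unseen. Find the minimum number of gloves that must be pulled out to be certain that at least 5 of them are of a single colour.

By pigeonhole, put each drawn glove into a box by colour. The largest draw with every box below 5 takes min(count, 4) from each colour; colours with fewer than 4 contribute all they have.
Σ min(cᵢ, 4) = 4 + 4 + 2 + 2 + 4 + 4 = 20.
Draw number 20 + 1 = 21 must push one box to 5.

21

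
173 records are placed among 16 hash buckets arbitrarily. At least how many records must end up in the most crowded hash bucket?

The 16 hash buckets are the holes and the 173 records are the pigeons.
If every hash bucket held at most 10 records, the total would be at most 16 × 10 = 160, which is less than 173.
So some hash bucket holds at least ⌈173/16⌉ = 11 records.

11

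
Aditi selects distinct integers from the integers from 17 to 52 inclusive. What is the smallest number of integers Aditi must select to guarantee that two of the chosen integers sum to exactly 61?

23

Group the elements by complementary pair {x, 61−x}: {17,44}, {18,43}, {19,42}, …, giving 14 two-element pairs and 8 integers whose partner 61−x falls outside [17,52].
By the pigeonhole principle, treating each of those 22 groups as a pigeonhole, one can pick one integer per group — 22 integers — with no two summing to 61.
The 23rd integer lands in an occupied pair, forcing a sum of 61.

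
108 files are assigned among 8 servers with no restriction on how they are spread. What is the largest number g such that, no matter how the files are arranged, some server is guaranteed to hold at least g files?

14

The 8 servers are the holes and the 108 files are the pigeons.
If every server held at most 13 files, the total would be at most 8 × 13 = 104, which is less than 108.
So some server holds at least ⌈108/8⌉ = 14 files.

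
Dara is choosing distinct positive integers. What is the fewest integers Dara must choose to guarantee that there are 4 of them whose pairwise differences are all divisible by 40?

Integers whose pairwise differences are multiples of 40 are exactly those sharing a remainder mod 40. The 40 residue classes mod 40 are the pigeonholes.
With 120 integers one could put 3 in each residue class and have no class reach 4.
The 121st integer pushes some class to 4, so 40·3 + 1 = 121.

121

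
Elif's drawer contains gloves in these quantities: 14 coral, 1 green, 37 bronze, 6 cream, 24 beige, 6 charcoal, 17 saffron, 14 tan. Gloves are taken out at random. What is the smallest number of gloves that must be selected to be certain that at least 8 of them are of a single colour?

An adversary could hand out at most 7 gloves per colour (green, cream, charcoal run out sooner): 7 + 1 + 7 + 6 + 7 + 6 + 7 + 7 = 48 gloves and still no colour has 8.
Pigeonhole: one more glove lands in a colour already at 7, so 49 draws are enough and 48 are not.

49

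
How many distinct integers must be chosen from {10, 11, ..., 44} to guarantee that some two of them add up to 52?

A set avoiding the sum 52 can contain at most one of each pair {x, 52−x}, plus the 3 elements whose complement lies outside the range or equal to its own complement.
The integers 26, …, 44 (19 of them) are such a set: any two sum to at least 26+27 = 53 > 52.
Pigeonhole: any 20th integer completes one of the 16 pairs, so 20 choices force a sum of 52.

20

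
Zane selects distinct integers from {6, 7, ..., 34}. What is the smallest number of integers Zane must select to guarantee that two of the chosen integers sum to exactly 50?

Two chosen integers sum to 50 exactly when both halves of some pair {x, 50−x} with 16 ≤ x ≤ 50−x ≤ 34 are chosen — 9 such pairs.
The remaining 11 elements (those with no distinct partner in range) can never complete a 50-sum, so the worst case takes all of them and one from each pair: 11 + 9 = 20.
The 21st integer has to be the second member of some pair, so 20 + 1 = 21.

21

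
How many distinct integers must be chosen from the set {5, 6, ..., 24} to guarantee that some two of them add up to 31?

12

Two chosen integers sum to 31 exactly when both halves of some pair {x, 31−x} with 7 ≤ x ≤ 31−x ≤ 24 are chosen — 9 such pairs.
The remaining 2 elements (those with no distinct partner in range) can never complete a 31-sum, so the worst case takes all of them and one from each pair: 2 + 9 = 11.
The 12th integer has to be the second member of some pair, so 11 + 1 = 12.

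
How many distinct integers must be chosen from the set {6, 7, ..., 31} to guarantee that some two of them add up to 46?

Two chosen integers sum to 46 exactly when both halves of some pair {x, 46−x} with 15 ≤ x ≤ 46−x ≤ 31 are chosen — 8 such pairs.
The remaining 10 elements (those with no distinct partner in range) can never complete a 46-sum, so the worst case takes all of them and one from each pair: 10 + 8 = 18.
The 19th integer has to be the second member of some pair, so 18 + 1 = 19.

19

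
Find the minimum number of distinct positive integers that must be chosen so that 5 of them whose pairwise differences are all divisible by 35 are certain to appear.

141

Integers whose pairwise differences are multiples of 35 are exactly those sharing a remainder mod 35. Pigeonhole: the 35 residue classes mod 35 are the pigeonholes.
With 140 integers one could put 4 in each residue class and have no class reach 5.
The 141st integer pushes some class to 5, so 35·4 + 1 = 141.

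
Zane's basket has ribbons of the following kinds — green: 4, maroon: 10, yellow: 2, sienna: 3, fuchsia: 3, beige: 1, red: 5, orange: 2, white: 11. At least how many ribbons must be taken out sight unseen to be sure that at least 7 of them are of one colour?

33

An adversary could hand out at most 6 ribbons per colour (7 colours run out sooner): 4 + 6 + 2 + 3 + 3 + 1 + 5 + 2 + 6 = 32 ribbons and still no colour has 7.
One more ribbon lands in a colour already at 6, so 33 draws are enough and 32 are not.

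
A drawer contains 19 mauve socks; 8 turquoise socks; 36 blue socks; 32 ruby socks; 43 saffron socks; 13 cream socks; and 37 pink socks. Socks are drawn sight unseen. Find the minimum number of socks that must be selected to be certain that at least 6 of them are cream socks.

In the worst case for collecting cream socks, every non-cream sock comes out first.
There are 19 + 8 + 36 + 32 + 43 + 37 = 175 non-cream socks altogether.
After those, each further sock must be cream, so 175 + 6 = 181 draws guarantee 6 cream socks.

181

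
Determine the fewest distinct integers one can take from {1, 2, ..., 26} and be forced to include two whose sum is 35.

18

Two chosen integers sum to 35 exactly when both halves of some pair {x, 35−x} with 9 ≤ x ≤ 35−x ≤ 26 are chosen — 9 such pairs.
The remaining 8 elements (those with no distinct partner in range) can never complete a 35-sum, so the worst case takes all of them and one from each pair: 8 + 9 = 17.
The 18th integer has to be the second member of some pair, so 17 + 1 = 18.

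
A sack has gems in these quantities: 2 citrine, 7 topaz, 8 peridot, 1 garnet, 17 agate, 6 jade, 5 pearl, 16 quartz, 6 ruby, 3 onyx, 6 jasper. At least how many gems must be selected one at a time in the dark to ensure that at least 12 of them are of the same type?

By the pigeonhole principle, the 11 types are the holes; the gems drawn are the pigeons.
To avoid 12 of any one type, the worst case takes at most 11 of each type, or every gem of a type that has fewer than 11.
That gives 2 + 7 + 8 + 1 + 11 + 6 + 5 + 11 + 6 + 3 + 6 = 66 gems with no type reaching 12.
The next gem forces some type to 12, so 66 + 1 = 67.

67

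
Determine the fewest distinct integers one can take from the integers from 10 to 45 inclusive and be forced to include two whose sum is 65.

24

Two chosen integers sum to 65 exactly when both halves of some pair {x, 65−x} with 20 ≤ x ≤ 65−x ≤ 45 are chosen — 13 such pairs.
The remaining 10 elements (those with no distinct partner in range) can never complete a 65-sum, so the worst case takes all of them and one from each pair: 10 + 13 = 23.
By pigeonhole, the 24th integer has to be the second member of some pair, so 23 + 1 = 24.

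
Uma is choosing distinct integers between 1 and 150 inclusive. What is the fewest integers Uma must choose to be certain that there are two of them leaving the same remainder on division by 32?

33

The 32 residue classes mod 32 are the pigeonholes.
With 32 integers one could put 1 in each residue class and have no class reach 2.
The 33rd integer pushes some class to 2, so 32·1 + 1 = 33.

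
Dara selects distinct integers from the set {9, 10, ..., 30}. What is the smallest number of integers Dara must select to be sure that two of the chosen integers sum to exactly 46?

16

Two chosen integers sum to 46 exactly when both halves of some pair {x, 46−x} with 16 ≤ x ≤ 46−x ≤ 30 are chosen — 7 such pairs.
The remaining 8 elements (those with no distinct partner in range) can never complete a 46-sum, so the worst case takes all of them and one from each pair: 8 + 7 = 15.
By pigeonhole, the 16th integer has to be the second member of some pair, so 15 + 1 = 16.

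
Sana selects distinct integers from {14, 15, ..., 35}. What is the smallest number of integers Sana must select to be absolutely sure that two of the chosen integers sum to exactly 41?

16

Group the elements by complementary pair {x, 41−x}: {14,27}, {15,26}, {16,25}, …, giving 7 two-element pairs and 8 integers whose partner 41−x falls outside [14,35].
By the pigeonhole principle, treating each of those 15 groups as a pigeonhole, one can pick one integer per group — 15 integers — with no two summing to 41.
The 16th integer lands in an occupied pair, forcing a sum of 41.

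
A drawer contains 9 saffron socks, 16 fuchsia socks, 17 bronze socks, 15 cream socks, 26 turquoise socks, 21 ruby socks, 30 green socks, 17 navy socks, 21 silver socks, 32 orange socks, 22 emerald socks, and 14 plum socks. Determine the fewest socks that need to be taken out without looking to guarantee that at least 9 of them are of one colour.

97

Put each drawn sock into a box by colour. The largest draw with every box below 9 takes min(count, 8) from each colour.
Σ min(cᵢ, 8) = 8 + 8 + 8 + 8 + 8 + 8 + 8 + 8 + 8 + 8 + 8 + 8 = 96.
Draw number 96 + 1 = 97 must push one box to 9.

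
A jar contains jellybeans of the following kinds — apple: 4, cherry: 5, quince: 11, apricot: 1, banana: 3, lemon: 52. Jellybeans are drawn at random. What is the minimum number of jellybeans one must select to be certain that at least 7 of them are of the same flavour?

The 6 flavours are the holes; the jellybeans drawn are the pigeons.
To avoid 7 of any one flavour, the worst case takes at most 6 of each flavour, or every jellybean of a flavour that has fewer than 6.
That gives 4 + 5 + 6 + 1 + 3 + 6 = 25 jellybeans with no flavour reaching 7.
The next jellybean forces some flavour to 7, so 25 + 1 = 26.

26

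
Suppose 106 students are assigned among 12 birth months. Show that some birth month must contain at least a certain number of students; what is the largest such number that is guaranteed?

By the pigeonhole principle, the 12 birth months are the holes and the 106 students are the pigeons.
If every birth month held at most 8 students, the total would be at most 12 × 8 = 96, which is less than 106.
So some birth month holds at least ⌈106/12⌉ = 9 students.

9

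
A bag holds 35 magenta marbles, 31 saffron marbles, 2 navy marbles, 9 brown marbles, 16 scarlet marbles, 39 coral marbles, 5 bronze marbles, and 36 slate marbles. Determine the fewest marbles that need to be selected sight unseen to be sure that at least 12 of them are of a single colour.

An adversary could hand out at most 11 marbles per colour (navy, brown, bronze run out sooner): 11 + 11 + 2 + 9 + 11 + 11 + 5 + 11 = 71 marbles and still no colour has 12.
One more marble lands in a colour already at 11, so 72 draws are enough and 71 are not.

72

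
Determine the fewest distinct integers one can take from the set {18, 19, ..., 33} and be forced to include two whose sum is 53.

10

A set avoiding the sum 53 can contain at most one of each pair {x, 53−x}, plus the 2 elements whose complement lies outside the range.
The integers 18, …, 26 (9 of them) are such a set: any two sum to at least 18+19 = 37 and at most 25+26 = 51 < 53.
By the pigeonhole principle, any 10th integer completes one of the 7 pairs, so 10 choices force a sum of 53.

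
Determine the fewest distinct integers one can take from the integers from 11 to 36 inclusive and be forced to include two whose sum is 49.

Group the elements by complementary pair {x, 49−x}: {13,36}, {14,35}, {15,34}, …, giving 12 two-element pairs and 2 integers whose partner 49−x falls outside [11,36].
By the pigeonhole principle, treating each of those 14 groups as a pigeonhole, one can pick one integer per group — 14 integers — with no two summing to 49.
The 15th integer lands in an occupied pair, forcing a sum of 49.

15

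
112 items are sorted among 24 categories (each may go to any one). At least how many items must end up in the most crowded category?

The 24 categories are the holes and the 112 items are the pigeons.
If every category held at most 4 items, the total would be at most 24 × 4 = 96, which is less than 112.
So some category holds at least ⌈112/24⌉ = 5 items.

5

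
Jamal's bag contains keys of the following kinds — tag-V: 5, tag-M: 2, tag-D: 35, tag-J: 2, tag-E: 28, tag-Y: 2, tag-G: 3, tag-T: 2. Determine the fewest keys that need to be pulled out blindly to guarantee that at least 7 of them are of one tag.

29

An adversary could hand out at most 6 keys per tag (6 tags run out sooner): 5 + 2 + 6 + 2 + 6 + 2 + 3 + 2 = 28 keys and still no tag has 7.
By the pigeonhole principle, one more key lands in a tag already at 6, so 29 draws are enough and 28 are not.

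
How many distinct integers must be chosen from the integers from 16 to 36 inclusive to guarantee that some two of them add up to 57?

A set avoiding the sum 57 can contain at most one of each pair {x, 57−x}, plus the 5 elements whose complement lies outside the range.
The integers 16, …, 28 (13 of them) are such a set: any two sum to at least 16+17 = 33 and at most 27+28 = 55 < 57.
Any 14th integer completes one of the 8 pairs, so 14 choices force a sum of 57.

14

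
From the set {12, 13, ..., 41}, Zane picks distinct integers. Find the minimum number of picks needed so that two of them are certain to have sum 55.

Group the elements by complementary pair {x, 55−x}: {14,41}, {15,40}, {16,39}, …, giving 14 two-element pairs and 2 integers whose partner 55−x falls outside [12,41].
Treating each of those 16 groups as a pigeonhole, one can pick one integer per group — 16 integers — with no two summing to 55.
The 17th integer lands in an occupied pair, forcing a sum of 55.

17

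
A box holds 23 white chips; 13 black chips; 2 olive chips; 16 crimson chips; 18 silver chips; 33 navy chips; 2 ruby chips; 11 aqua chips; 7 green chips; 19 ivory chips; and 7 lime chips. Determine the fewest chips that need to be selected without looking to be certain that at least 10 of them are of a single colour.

82

By pigeonhole, put each drawn chip into a box by colour. The largest draw with every box below 10 takes min(count, 9) from each colour; colours with fewer than 9 contribute all they have.
Σ min(cᵢ, 9) = 9 + 9 + 2 + 9 + 9 + 9 + 2 + 9 + 7 + 9 + 7 = 81.
Draw number 81 + 1 = 82 must push one box to 10.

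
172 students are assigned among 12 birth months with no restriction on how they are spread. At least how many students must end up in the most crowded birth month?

The 12 birth months are the holes and the 172 students are the pigeons.
If every birth month held at most 14 students, the total would be at most 12 × 14 = 168, which is less than 172.
So some birth month holds at least ⌈172/12⌉ = 15 students.

15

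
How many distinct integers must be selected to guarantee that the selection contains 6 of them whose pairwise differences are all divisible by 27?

136

Integers whose pairwise differences are multiples of 27 are exactly those sharing a remainder mod 27. The 27 residue classes mod 27 are the pigeonholes.
With 135 integers one could put 5 in each residue class and have no class reach 6.
The 136th integer pushes some class to 6, so 27·5 + 1 = 136.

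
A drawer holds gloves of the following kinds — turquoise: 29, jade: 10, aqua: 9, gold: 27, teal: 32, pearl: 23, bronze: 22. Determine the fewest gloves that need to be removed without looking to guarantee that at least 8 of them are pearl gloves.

137

In the worst case for collecting pearl gloves, every non-pearl glove comes out first.
There are 29 + 10 + 9 + 27 + 32 + 22 = 129 non-pearl gloves altogether.
After those, each further glove must be pearl, so 129 + 8 = 137 draws guarantee 8 pearl gloves.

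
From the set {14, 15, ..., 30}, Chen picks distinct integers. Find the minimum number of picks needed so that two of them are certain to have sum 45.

Two chosen integers sum to 45 exactly when both halves of some pair {x, 45−x} with 15 ≤ x ≤ 45−x ≤ 30 are chosen — 8 such pairs.
The remaining 1 element (those with no distinct partner in range) can never complete a 45-sum, so the worst case takes all of them and one from each pair: 1 + 8 = 9.
The 10th integer has to be the second member of some pair, so 9 + 1 = 10.

10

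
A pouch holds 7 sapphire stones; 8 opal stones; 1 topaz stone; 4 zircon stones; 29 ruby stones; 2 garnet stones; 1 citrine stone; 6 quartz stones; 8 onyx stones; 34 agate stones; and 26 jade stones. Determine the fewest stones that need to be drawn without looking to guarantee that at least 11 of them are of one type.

An adversary could hand out at most 10 stones per type (8 types run out sooner): 7 + 8 + 1 + 4 + 10 + 2 + 1 + 6 + 8 + 10 + 10 = 67 stones and still no type has 11.
Pigeonhole: one more stone lands in a type already at 10, so 68 draws are enough and 67 are not.

68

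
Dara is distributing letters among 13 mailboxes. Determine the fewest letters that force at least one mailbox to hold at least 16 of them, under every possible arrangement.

With 195 letters one could put exactly 15 in each of the 13 mailboxes, and no mailbox would reach 16.
By pigeonhole, one more letter must land in a mailbox that already has 15, giving it 16.
So 13 × 15 + 1 = 196 letters are required.

196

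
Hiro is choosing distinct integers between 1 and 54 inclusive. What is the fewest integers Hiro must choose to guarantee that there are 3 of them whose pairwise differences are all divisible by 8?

Integers whose pairwise differences are multiples of 8 are exactly those sharing a remainder mod 8. The 8 residue classes mod 8 are the pigeonholes.
With 16 integers one could put 2 in each residue class and have no class reach 3.
The 17th integer pushes some class to 3, so 8·2 + 1 = 17.

17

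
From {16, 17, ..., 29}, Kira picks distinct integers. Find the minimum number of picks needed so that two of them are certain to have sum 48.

Two chosen integers sum to 48 exactly when both halves of some pair {x, 48−x} with 19 ≤ x ≤ 48−x ≤ 29 are chosen — 5 such pairs.
The remaining 4 elements (those with no distinct partner in range) can never complete a 48-sum, so the worst case takes all of them and one from each pair: 4 + 5 = 9.
The 10th integer has to be the second member of some pair, so 9 + 1 = 10.

10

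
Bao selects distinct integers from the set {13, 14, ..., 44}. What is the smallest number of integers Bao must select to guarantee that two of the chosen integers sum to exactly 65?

21

Group the elements by complementary pair {x, 65−x}: {21,44}, {22,43}, {23,42}, …, giving 12 two-element pairs and 8 integers whose partner 65−x falls outside [13,44].
Pigeonhole: treating each of those 20 groups as a pigeonhole, one can pick one integer per group — 20 integers — with no two summing to 65.
The 21st integer lands in an occupied pair, forcing a sum of 65.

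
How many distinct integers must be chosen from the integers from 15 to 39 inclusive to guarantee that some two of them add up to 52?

A set avoiding the sum 52 can contain at most one of each pair {x, 52−x}, plus the 3 elements whose complement lies outside the range or equal to its own complement.
The integers 26, …, 39 (14 of them) are such a set: any two sum to at least 26+27 = 53 > 52.
Any 15th integer completes one of the 11 pairs, so 15 choices force a sum of 52.

15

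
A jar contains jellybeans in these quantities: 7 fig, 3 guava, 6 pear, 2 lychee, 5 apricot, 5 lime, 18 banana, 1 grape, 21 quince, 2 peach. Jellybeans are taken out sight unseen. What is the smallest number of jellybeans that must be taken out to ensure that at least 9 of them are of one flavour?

The 10 flavours are the holes; the jellybeans drawn are the pigeons.
To avoid 9 of any one flavour, the worst case takes at most 8 of each flavour, or every jellybean of a flavour that has fewer than 8.
That gives 7 + 3 + 6 + 2 + 5 + 5 + 8 + 1 + 8 + 2 = 47 jellybeans with no flavour reaching 9.
The next jellybean forces some flavour to 9, so 47 + 1 = 48.

48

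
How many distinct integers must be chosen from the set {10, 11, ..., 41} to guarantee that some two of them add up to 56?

A set avoiding the sum 56 can contain at most one of each pair {x, 56−x}, plus the 6 elements whose complement lies outside the range or equal to its own complement.
The integers 10, …, 28 (19 of them) are such a set: any two sum to at least 10+11 = 21 and at most 27+28 = 55 < 56.
Pigeonhole: any 20th integer completes one of the 13 pairs, so 20 choices force a sum of 56.

20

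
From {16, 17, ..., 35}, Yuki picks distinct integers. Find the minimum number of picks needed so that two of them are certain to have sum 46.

14

Two chosen integers sum to 46 exactly when both halves of some pair {x, 46−x} with 16 ≤ x ≤ 46−x ≤ 30 are chosen — 7 such pairs.
The remaining 6 elements (those with no distinct partner in range) can never complete a 46-sum, so the worst case takes all of them and one from each pair: 6 + 7 = 13.
By the pigeonhole principle, the 14th integer has to be the second member of some pair, so 13 + 1 = 14.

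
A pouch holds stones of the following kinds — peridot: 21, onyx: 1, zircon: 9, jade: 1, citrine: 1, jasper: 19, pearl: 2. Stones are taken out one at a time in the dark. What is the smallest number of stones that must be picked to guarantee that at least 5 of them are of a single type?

18

By pigeonhole, the 7 types are the holes; the stones drawn are the pigeons.
To avoid 5 of any one type, the worst case takes at most 4 of each type, or every stone of a type that has fewer than 4.
That gives 4 + 1 + 4 + 1 + 1 + 4 + 2 = 17 stones with no type reaching 5.
The next stone forces some type to 5, so 17 + 1 = 18.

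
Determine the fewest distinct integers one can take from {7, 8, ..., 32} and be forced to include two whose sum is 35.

16

A set avoiding the sum 35 can contain at most one of each pair {x, 35−x}, plus the 4 elements whose complement lies outside the range.
The integers 18, …, 32 (15 of them) are such a set: any two sum to at least 18+19 = 37 > 35.
By pigeonhole, any 16th integer completes one of the 11 pairs, so 16 choices force a sum of 35.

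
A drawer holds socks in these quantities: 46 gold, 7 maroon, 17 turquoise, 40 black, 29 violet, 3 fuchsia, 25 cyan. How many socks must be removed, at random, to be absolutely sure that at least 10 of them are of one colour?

56

Put each drawn sock into a box by colour. The largest draw with every box below 10 takes min(count, 9) from each colour; colours with fewer than 9 contribute all they have.
Σ min(cᵢ, 9) = 9 + 7 + 9 + 9 + 9 + 3 + 9 = 55.
Draw number 55 + 1 = 56 must push one box to 10.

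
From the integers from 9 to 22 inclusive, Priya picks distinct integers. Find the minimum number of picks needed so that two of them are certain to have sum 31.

Two chosen integers sum to 31 exactly when both halves of some pair {x, 31−x} with 9 ≤ x ≤ 31−x ≤ 22 are chosen — 7 such pairs.
Every element belongs to one of those pairs, so the worst case picks one from each: 7 integers.
By pigeonhole, the 8th integer has to be the second member of some pair, so 7 + 1 = 8.

8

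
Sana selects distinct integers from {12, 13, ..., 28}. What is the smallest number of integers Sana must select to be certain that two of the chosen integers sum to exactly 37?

11

Two chosen integers sum to 37 exactly when both halves of some pair {x, 37−x} with 12 ≤ x ≤ 37−x ≤ 25 are chosen — 7 such pairs.
The remaining 3 elements (those with no distinct partner in range) can never complete a 37-sum, so the worst case takes all of them and one from each pair: 3 + 7 = 10.
Pigeonhole: the 11th integer has to be the second member of some pair, so 10 + 1 = 11.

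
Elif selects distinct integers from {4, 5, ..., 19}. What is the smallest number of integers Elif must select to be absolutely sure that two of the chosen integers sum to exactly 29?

Two chosen integers sum to 29 exactly when both halves of some pair {x, 29−x} with 10 ≤ x ≤ 29−x ≤ 19 are chosen — 5 such pairs.
The remaining 6 elements (those with no distinct partner in range) can never complete a 29-sum, so the worst case takes all of them and one from each pair: 6 + 5 = 11.
By pigeonhole, the 12th integer has to be the second member of some pair, so 11 + 1 = 12.

12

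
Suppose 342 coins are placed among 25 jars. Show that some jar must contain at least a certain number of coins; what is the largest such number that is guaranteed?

By pigeonhole, the 25 jars are the holes and the 342 coins are the pigeons.
If every jar held at most 13 coins, the total would be at most 25 × 13 = 325, which is less than 342.
So some jar holds at least ⌈342/25⌉ = 14 coins.

14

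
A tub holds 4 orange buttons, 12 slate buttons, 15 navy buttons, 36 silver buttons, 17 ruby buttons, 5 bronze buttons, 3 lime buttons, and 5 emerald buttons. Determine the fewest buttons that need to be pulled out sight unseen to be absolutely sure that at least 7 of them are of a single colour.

An adversary could hand out at most 6 buttons per colour (4 colours run out sooner): 4 + 6 + 6 + 6 + 6 + 5 + 3 + 5 = 41 buttons and still no colour has 7.
By pigeonhole, one more button lands in a colour already at 6, so 42 draws are enough and 41 are not.

42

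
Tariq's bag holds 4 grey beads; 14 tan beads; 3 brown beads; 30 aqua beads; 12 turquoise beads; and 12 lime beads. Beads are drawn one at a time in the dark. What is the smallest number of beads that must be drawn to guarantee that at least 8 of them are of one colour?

36

Put each drawn bead into a box by colour. The largest draw with every box below 8 takes min(count, 7) from each colour; colours with fewer than 7 contribute all they have.
Σ min(cᵢ, 7) = 4 + 7 + 3 + 7 + 7 + 7 = 35.
Draw number 35 + 1 = 36 must push one box to 8.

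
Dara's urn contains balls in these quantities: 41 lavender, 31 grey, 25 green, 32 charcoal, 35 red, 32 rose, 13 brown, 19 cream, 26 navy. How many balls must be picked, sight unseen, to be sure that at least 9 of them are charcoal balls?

231

In the worst case for collecting charcoal balls, every non-charcoal ball comes out first.
There are 41 + 31 + 25 + 35 + 32 + 13 + 19 + 26 = 222 non-charcoal balls altogether.
After those, each further ball must be charcoal, so 222 + 9 = 231 draws guarantee 9 charcoal balls.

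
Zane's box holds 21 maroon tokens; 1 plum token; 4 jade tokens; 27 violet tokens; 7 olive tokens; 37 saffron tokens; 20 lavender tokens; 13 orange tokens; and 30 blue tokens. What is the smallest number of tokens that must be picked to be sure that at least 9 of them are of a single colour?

An adversary could hand out at most 8 tokens per colour (plum, jade, olive run out sooner): 8 + 1 + 4 + 8 + 7 + 8 + 8 + 8 + 8 = 60 tokens and still no colour has 9.
Pigeonhole: one more token lands in a colour already at 8, so 61 draws are enough and 60 are not.

61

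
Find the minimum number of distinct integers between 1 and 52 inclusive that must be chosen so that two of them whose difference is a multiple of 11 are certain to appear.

12

Integers whose pairwise differences are multiples of 11 are exactly those sharing a remainder mod 11. By pigeonhole, the 11 residue classes mod 11 are the pigeonholes.
With 11 integers one could put 1 in each residue class and have no class reach 2.
The 12th integer pushes some class to 2, so 11·1 + 1 = 12.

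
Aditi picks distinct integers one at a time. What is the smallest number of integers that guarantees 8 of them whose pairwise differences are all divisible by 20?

141

Integers whose pairwise differences are multiples of 20 are exactly those sharing a remainder mod 20. By the pigeonhole principle, the 20 residue classes mod 20 are the pigeonholes.
With 140 integers one could put 7 in each residue class and have no class reach 8.
The 141st integer pushes some class to 8, so 20·7 + 1 = 141.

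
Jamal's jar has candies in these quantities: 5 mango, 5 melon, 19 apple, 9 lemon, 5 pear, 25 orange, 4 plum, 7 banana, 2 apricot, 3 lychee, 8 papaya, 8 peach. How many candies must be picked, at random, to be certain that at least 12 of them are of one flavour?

79

An adversary could hand out at most 11 candies per flavour (10 flavours run out sooner): 5 + 5 + 11 + 9 + 5 + 11 + 4 + 7 + 2 + 3 + 8 + 8 = 78 candies and still no flavour has 12.
One more candy lands in a flavour already at 11, so 79 draws are enough and 78 are not.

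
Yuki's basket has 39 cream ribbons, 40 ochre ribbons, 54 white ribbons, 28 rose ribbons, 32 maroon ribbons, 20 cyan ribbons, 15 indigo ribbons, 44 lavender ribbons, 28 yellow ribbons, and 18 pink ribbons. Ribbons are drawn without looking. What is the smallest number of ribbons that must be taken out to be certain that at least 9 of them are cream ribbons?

In the worst case for collecting cream ribbons, every non-cream ribbon comes out first.
There are 40 + 54 + 28 + 32 + 20 + 15 + 44 + 28 + 18 = 279 non-cream ribbons altogether.
After those, each further ribbon must be cream, so 279 + 9 = 288 draws guarantee 9 cream ribbons.

288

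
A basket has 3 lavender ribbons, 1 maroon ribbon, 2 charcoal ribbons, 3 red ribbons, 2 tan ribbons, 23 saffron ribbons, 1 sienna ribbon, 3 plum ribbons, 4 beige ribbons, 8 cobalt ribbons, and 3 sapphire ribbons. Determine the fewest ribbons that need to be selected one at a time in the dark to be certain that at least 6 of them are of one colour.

33

An adversary could hand out at most 5 ribbons per colour (9 colours run out sooner): 3 + 1 + 2 + 3 + 2 + 5 + 1 + 3 + 4 + 5 + 3 = 32 ribbons and still no colour has 6.
One more ribbon lands in a colour already at 5, so 33 draws are enough and 32 are not.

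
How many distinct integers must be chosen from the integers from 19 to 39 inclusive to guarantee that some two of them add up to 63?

Two chosen integers sum to 63 exactly when both halves of some pair {x, 63−x} with 24 ≤ x ≤ 63−x ≤ 39 are chosen — 8 such pairs.
The remaining 5 elements (those with no distinct partner in range) can never complete a 63-sum, so the worst case takes all of them and one from each pair: 5 + 8 = 13.
The 14th integer has to be the second member of some pair, so 13 + 1 = 14.

14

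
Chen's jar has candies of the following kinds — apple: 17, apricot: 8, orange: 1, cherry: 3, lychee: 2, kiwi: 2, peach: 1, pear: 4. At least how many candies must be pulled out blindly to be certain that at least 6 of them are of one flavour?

An adversary could hand out at most 5 candies per flavour (6 flavours run out sooner): 5 + 5 + 1 + 3 + 2 + 2 + 1 + 4 = 23 candies and still no flavour has 6.
By the pigeonhole principle, one more candy lands in a flavour already at 5, so 24 draws are enough and 23 are not.

24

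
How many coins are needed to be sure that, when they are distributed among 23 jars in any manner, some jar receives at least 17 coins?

With 368 coins one could put exactly 16 in each of the 23 jars, and no jar would reach 17.
Pigeonhole: one more coin must land in a jar that already has 16, giving it 17.
So 23 × 16 + 1 = 369 coins are required.

369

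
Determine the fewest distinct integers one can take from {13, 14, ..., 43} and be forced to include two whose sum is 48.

Two chosen integers sum to 48 exactly when both halves of some pair {x, 48−x} with 13 ≤ x ≤ 48−x ≤ 35 are chosen — 11 such pairs.
The remaining 9 elements (those with no distinct partner in range) can never complete a 48-sum, so the worst case takes all of them and one from each pair: 9 + 11 = 20.
By the pigeonhole principle, the 21st integer has to be the second member of some pair, so 20 + 1 = 21.

21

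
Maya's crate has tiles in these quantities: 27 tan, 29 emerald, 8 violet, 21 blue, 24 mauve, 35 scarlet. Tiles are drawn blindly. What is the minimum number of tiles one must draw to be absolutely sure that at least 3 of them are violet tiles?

139

In the worst case for collecting violet tiles, every non-violet tile comes out first.
There are 27 + 29 + 21 + 24 + 35 = 136 non-violet tiles altogether.
After those, each further tile must be violet, so 136 + 3 = 139 draws guarantee 3 violet tiles.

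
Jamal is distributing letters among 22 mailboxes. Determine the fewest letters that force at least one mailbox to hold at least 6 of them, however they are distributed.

With 110 letters one could put exactly 5 in each of the 22 mailboxes, and no mailbox would reach 6.
One more letter must land in a mailbox that already has 5, giving it 6.
So 22 × 5 + 1 = 111 letters are required.

111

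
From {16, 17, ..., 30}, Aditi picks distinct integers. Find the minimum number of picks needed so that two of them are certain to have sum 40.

12

A set avoiding the sum 40 can contain at most one of each pair {x, 40−x}, plus the 7 elements whose complement lies outside the range or equal to its own complement.
The integers 20, …, 30 (11 of them) are such a set: any two sum to at least 20+21 = 41 > 40.
By pigeonhole, any 12th integer completes one of the 4 pairs, so 12 choices force a sum of 40.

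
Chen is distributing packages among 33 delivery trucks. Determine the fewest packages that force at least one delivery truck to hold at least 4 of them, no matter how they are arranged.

100

With 99 packages one could put exactly 3 in each of the 33 delivery trucks, and no delivery truck would reach 4.
By the pigeonhole principle, one more package must land in a delivery truck that already has 3, giving it 4.
So 33 × 3 + 1 = 100 packages are required.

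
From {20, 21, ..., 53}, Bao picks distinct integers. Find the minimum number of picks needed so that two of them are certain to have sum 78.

21

A set avoiding the sum 78 can contain at most one of each pair {x, 78−x}, plus the 6 elements whose complement lies outside the range or equal to its own complement.
The integers 20, …, 39 (20 of them) are such a set: any two sum to at least 20+21 = 41 and at most 38+39 = 77 < 78.
Any 21st integer completes one of the 14 pairs, so 21 choices force a sum of 78.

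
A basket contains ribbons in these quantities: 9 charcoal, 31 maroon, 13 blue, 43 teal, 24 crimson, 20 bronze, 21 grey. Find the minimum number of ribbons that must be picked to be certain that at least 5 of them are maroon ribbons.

In the worst case for collecting maroon ribbons, every non-maroon ribbon comes out first.
There are 9 + 13 + 43 + 24 + 20 + 21 = 130 non-maroon ribbons altogether.
After those, each further ribbon must be maroon, so 130 + 5 = 135 draws guarantee 5 maroon ribbons.

135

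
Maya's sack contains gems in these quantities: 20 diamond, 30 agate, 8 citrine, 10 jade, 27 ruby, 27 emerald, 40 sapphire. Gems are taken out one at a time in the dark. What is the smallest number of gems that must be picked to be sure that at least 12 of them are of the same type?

74

By pigeonhole, the 7 types are the holes; the gems drawn are the pigeons.
To avoid 12 of any one type, the worst case takes at most 11 of each type, or every gem of a type that has fewer than 11.
That gives 11 + 11 + 8 + 10 + 11 + 11 + 11 = 73 gems with no type reaching 12.
The next gem forces some type to 12, so 73 + 1 = 74.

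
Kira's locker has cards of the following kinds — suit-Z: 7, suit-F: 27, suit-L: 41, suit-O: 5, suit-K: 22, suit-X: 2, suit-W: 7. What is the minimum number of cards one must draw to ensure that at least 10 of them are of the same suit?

Pigeonhole: put each drawn card into a box by suit. The largest draw with every box below 10 takes min(count, 9) from each suit; suits with fewer than 9 contribute all they have.
Σ min(cᵢ, 9) = 7 + 9 + 9 + 5 + 9 + 2 + 7 = 48.
Draw number 48 + 1 = 49 must push one box to 10.

49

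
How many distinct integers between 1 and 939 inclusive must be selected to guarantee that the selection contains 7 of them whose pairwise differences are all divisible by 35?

Integers whose pairwise differences are multiples of 35 are exactly those sharing a remainder mod 35. By pigeonhole, the 35 residue classes mod 35 are the pigeonholes.
With 210 integers one could put 6 in each residue class and have no class reach 7.
The 211th integer pushes some class to 7, so 35·6 + 1 = 211.

211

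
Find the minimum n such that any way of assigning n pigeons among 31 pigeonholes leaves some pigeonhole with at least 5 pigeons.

125

With 124 pigeons one could put exactly 4 in each of the 31 pigeonholes, and no pigeonhole would reach 5.
By the pigeonhole principle, one more pigeon must land in a pigeonhole that already has 4, giving it 5.
So 31 × 4 + 1 = 125 pigeons are required.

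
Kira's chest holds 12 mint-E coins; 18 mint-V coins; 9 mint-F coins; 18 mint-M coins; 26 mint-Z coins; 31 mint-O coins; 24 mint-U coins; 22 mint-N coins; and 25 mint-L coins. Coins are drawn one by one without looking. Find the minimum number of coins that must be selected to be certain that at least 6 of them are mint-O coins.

In the worst case for collecting mint-O coins, every non-mint-O coin comes out first.
There are 12 + 18 + 9 + 18 + 26 + 24 + 22 + 25 = 154 non-mint-O coins altogether.
After those, each further coin must be mint-O, so 154 + 6 = 160 draws guarantee 6 mint-O coins.

160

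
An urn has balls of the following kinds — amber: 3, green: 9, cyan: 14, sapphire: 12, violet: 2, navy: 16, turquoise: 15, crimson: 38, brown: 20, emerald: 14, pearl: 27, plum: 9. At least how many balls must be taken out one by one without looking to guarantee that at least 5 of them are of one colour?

An adversary could hand out at most 4 balls per colour (amber, violet run out sooner): 3 + 4 + 4 + 4 + 2 + 4 + 4 + 4 + 4 + 4 + 4 + 4 = 45 balls and still no colour has 5.
By pigeonhole, one more ball lands in a colour already at 4, so 46 draws are enough and 45 are not.

46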